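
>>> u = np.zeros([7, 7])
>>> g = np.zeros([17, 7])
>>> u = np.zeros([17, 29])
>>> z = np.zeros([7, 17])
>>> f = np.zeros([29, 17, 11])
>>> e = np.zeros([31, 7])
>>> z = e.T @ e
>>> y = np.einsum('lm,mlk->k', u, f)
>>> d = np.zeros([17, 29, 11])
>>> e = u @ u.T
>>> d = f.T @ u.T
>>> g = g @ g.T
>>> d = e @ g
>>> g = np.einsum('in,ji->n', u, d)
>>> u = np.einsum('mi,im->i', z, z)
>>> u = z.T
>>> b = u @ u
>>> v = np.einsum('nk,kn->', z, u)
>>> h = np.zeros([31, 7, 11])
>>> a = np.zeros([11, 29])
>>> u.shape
(7, 7)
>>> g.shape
(29,)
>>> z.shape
(7, 7)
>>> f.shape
(29, 17, 11)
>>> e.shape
(17, 17)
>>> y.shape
(11,)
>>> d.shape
(17, 17)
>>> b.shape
(7, 7)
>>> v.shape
()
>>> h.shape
(31, 7, 11)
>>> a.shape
(11, 29)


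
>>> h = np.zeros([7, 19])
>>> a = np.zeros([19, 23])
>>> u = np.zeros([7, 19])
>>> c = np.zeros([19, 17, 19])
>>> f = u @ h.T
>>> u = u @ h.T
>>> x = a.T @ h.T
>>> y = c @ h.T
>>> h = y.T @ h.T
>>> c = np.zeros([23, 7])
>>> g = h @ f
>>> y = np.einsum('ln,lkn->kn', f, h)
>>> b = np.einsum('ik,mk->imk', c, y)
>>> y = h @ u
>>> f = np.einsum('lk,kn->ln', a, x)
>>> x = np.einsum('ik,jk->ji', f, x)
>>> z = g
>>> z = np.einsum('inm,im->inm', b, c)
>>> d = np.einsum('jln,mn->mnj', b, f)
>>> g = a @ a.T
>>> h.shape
(7, 17, 7)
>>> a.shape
(19, 23)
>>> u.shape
(7, 7)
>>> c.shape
(23, 7)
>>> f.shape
(19, 7)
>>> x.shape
(23, 19)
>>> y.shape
(7, 17, 7)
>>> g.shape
(19, 19)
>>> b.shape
(23, 17, 7)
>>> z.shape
(23, 17, 7)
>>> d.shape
(19, 7, 23)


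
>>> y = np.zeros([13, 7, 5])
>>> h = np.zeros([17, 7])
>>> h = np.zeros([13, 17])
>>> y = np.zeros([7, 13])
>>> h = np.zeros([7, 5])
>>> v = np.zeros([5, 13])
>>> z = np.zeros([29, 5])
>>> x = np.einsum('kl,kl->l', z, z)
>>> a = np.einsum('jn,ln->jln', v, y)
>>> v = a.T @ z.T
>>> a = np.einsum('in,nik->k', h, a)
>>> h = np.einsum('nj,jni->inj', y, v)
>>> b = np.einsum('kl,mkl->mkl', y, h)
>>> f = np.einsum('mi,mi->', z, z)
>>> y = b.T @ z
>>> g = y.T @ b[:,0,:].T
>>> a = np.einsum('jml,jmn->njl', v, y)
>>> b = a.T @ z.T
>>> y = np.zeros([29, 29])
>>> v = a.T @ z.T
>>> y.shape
(29, 29)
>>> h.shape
(29, 7, 13)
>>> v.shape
(29, 13, 29)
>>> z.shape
(29, 5)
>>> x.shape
(5,)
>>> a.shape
(5, 13, 29)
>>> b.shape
(29, 13, 29)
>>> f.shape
()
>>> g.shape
(5, 7, 29)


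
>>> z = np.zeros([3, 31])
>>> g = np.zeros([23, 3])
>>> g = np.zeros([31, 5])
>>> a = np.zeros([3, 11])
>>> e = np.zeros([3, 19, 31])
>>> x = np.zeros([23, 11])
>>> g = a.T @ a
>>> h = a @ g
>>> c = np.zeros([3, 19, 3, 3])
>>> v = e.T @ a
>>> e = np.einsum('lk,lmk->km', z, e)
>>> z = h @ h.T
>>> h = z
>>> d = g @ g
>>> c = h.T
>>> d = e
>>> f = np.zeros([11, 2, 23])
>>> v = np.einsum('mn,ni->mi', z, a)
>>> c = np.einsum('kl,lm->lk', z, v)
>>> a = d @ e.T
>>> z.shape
(3, 3)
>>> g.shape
(11, 11)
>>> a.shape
(31, 31)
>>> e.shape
(31, 19)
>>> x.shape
(23, 11)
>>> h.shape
(3, 3)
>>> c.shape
(3, 3)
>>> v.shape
(3, 11)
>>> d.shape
(31, 19)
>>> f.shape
(11, 2, 23)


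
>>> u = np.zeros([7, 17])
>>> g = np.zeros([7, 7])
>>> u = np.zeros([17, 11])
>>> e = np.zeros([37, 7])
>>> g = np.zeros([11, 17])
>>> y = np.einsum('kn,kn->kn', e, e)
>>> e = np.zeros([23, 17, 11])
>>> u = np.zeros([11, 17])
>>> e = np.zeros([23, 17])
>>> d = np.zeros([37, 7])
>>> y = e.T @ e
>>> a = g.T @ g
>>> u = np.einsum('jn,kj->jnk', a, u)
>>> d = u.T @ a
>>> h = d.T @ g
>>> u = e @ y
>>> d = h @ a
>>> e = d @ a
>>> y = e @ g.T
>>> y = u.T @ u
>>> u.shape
(23, 17)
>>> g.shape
(11, 17)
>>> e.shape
(17, 17, 17)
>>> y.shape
(17, 17)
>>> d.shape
(17, 17, 17)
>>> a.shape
(17, 17)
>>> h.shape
(17, 17, 17)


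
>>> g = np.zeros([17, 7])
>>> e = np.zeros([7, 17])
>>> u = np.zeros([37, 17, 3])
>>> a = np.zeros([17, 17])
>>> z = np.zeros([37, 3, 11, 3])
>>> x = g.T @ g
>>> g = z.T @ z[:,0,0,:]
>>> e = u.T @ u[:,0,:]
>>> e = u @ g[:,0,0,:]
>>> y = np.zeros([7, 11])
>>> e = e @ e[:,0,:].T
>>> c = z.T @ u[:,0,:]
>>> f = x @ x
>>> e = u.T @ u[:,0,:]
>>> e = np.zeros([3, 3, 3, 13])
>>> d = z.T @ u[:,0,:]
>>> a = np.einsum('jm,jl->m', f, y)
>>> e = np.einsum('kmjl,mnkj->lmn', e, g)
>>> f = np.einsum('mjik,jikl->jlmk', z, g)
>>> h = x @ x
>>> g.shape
(3, 11, 3, 3)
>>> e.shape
(13, 3, 11)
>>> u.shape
(37, 17, 3)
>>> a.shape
(7,)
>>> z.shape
(37, 3, 11, 3)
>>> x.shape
(7, 7)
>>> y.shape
(7, 11)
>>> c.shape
(3, 11, 3, 3)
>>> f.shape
(3, 3, 37, 3)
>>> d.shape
(3, 11, 3, 3)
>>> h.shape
(7, 7)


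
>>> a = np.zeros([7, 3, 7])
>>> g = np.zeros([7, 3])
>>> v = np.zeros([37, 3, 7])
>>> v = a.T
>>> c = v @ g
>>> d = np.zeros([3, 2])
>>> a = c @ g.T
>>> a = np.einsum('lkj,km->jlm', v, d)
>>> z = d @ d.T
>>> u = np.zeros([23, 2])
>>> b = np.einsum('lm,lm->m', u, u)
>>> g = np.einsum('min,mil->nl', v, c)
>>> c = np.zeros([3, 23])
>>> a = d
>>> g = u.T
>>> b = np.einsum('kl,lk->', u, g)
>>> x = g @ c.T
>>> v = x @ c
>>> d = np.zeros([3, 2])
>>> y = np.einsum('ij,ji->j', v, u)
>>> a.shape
(3, 2)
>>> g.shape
(2, 23)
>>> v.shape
(2, 23)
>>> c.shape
(3, 23)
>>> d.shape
(3, 2)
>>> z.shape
(3, 3)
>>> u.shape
(23, 2)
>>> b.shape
()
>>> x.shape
(2, 3)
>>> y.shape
(23,)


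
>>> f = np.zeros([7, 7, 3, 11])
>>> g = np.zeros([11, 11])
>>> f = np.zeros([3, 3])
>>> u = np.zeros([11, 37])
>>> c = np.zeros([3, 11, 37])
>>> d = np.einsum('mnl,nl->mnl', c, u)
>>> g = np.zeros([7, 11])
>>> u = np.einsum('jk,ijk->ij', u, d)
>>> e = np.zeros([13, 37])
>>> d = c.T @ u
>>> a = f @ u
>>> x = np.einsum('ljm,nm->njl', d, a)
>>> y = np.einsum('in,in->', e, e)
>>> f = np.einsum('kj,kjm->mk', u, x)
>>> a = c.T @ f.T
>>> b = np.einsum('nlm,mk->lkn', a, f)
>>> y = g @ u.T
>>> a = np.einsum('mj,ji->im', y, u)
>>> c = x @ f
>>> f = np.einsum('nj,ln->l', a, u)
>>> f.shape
(3,)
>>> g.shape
(7, 11)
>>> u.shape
(3, 11)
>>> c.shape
(3, 11, 3)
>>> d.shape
(37, 11, 11)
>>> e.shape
(13, 37)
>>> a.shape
(11, 7)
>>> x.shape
(3, 11, 37)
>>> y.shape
(7, 3)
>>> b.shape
(11, 3, 37)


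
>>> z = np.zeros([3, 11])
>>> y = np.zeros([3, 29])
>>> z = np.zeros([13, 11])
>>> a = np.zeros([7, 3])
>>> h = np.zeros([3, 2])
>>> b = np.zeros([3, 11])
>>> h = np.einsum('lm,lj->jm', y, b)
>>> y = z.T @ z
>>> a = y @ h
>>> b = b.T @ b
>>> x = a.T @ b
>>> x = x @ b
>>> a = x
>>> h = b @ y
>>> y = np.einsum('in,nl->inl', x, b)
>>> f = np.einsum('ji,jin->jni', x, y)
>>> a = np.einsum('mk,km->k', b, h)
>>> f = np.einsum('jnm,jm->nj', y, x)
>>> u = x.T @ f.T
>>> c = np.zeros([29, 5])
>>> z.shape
(13, 11)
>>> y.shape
(29, 11, 11)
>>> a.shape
(11,)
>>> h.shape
(11, 11)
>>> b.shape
(11, 11)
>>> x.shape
(29, 11)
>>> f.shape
(11, 29)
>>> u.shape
(11, 11)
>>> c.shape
(29, 5)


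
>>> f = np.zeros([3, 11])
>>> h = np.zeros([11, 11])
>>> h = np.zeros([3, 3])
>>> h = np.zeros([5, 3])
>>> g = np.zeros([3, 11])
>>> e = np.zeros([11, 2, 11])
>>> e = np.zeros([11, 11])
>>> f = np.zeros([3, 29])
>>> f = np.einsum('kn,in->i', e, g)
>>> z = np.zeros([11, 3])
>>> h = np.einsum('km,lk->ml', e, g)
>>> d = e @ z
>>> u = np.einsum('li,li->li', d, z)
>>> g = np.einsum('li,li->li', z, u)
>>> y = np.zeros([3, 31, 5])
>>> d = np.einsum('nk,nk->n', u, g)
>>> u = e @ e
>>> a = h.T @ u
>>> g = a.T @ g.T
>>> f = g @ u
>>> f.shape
(11, 11)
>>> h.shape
(11, 3)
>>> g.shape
(11, 11)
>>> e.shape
(11, 11)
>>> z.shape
(11, 3)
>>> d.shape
(11,)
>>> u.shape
(11, 11)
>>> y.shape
(3, 31, 5)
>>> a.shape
(3, 11)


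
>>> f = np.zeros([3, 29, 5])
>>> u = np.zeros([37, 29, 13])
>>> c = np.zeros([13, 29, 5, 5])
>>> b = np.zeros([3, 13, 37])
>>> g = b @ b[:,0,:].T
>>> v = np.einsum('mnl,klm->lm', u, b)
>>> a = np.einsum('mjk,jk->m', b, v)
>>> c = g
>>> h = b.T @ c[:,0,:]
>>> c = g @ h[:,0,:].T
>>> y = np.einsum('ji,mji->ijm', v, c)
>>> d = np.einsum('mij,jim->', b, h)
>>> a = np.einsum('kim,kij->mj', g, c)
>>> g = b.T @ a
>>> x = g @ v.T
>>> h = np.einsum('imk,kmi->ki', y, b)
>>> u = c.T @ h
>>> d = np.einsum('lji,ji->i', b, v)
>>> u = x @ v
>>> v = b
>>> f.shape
(3, 29, 5)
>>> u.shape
(37, 13, 37)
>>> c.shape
(3, 13, 37)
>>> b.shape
(3, 13, 37)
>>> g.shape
(37, 13, 37)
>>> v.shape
(3, 13, 37)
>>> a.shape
(3, 37)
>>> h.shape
(3, 37)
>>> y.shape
(37, 13, 3)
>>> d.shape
(37,)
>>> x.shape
(37, 13, 13)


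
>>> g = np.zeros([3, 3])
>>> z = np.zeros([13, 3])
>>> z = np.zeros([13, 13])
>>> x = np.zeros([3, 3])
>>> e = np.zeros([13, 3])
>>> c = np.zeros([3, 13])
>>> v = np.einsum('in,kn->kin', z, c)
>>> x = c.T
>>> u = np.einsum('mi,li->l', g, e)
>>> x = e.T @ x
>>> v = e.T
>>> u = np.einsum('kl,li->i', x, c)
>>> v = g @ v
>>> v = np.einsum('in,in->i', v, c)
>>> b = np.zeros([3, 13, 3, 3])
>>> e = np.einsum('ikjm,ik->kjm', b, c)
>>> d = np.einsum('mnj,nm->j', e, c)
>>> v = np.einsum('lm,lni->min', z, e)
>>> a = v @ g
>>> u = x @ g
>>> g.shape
(3, 3)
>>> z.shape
(13, 13)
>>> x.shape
(3, 3)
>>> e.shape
(13, 3, 3)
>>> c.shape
(3, 13)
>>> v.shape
(13, 3, 3)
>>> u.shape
(3, 3)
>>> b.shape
(3, 13, 3, 3)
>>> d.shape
(3,)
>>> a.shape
(13, 3, 3)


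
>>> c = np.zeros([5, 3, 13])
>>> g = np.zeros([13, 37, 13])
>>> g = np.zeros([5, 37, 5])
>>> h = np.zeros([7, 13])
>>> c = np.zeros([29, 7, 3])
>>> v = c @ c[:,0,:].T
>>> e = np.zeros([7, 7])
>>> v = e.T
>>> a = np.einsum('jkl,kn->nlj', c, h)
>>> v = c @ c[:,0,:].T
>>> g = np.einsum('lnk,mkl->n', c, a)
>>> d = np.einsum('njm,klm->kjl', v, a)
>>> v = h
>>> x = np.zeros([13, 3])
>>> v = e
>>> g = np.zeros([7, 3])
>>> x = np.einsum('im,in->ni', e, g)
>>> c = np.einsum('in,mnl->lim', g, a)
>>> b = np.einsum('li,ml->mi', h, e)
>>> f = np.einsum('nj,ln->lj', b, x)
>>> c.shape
(29, 7, 13)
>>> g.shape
(7, 3)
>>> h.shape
(7, 13)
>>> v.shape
(7, 7)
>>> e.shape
(7, 7)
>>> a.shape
(13, 3, 29)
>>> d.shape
(13, 7, 3)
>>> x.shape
(3, 7)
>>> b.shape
(7, 13)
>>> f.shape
(3, 13)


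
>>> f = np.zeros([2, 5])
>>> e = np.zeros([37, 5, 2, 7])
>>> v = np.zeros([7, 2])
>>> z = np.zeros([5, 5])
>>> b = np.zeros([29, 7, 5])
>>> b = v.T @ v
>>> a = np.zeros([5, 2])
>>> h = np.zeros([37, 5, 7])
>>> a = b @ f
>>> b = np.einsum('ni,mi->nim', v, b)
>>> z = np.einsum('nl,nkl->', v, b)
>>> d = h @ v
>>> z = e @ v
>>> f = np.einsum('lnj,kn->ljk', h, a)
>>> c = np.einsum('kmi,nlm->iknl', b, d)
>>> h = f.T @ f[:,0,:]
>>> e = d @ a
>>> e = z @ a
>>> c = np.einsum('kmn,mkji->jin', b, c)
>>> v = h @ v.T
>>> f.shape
(37, 7, 2)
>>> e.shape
(37, 5, 2, 5)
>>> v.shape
(2, 7, 7)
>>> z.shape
(37, 5, 2, 2)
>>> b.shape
(7, 2, 2)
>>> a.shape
(2, 5)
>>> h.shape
(2, 7, 2)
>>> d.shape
(37, 5, 2)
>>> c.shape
(37, 5, 2)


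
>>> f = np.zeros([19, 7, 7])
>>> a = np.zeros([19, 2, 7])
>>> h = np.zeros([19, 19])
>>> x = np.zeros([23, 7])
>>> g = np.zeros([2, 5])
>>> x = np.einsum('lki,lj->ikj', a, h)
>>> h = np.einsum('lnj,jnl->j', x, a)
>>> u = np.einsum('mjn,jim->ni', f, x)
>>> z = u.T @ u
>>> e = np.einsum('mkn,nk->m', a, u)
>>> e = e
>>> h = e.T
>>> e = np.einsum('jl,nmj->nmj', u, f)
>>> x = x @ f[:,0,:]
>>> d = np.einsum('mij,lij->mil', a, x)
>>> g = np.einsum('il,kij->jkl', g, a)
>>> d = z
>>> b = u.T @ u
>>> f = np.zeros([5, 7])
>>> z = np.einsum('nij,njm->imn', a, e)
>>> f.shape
(5, 7)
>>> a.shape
(19, 2, 7)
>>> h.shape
(19,)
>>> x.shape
(7, 2, 7)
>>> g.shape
(7, 19, 5)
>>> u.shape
(7, 2)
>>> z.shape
(2, 7, 19)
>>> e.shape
(19, 7, 7)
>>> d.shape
(2, 2)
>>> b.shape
(2, 2)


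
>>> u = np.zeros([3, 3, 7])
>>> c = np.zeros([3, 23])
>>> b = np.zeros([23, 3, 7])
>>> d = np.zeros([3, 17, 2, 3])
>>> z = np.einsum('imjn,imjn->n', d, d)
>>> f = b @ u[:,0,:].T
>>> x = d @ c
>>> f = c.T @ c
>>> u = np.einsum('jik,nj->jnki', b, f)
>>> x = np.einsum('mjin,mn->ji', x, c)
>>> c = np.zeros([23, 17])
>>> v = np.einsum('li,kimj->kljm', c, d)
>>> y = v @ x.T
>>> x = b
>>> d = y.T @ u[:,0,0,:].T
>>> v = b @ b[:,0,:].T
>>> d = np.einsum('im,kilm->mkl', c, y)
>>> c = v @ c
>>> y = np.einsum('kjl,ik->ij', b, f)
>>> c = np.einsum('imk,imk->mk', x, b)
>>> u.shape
(23, 23, 7, 3)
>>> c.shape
(3, 7)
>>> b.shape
(23, 3, 7)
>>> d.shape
(17, 3, 3)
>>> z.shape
(3,)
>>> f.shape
(23, 23)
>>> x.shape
(23, 3, 7)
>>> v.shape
(23, 3, 23)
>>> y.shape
(23, 3)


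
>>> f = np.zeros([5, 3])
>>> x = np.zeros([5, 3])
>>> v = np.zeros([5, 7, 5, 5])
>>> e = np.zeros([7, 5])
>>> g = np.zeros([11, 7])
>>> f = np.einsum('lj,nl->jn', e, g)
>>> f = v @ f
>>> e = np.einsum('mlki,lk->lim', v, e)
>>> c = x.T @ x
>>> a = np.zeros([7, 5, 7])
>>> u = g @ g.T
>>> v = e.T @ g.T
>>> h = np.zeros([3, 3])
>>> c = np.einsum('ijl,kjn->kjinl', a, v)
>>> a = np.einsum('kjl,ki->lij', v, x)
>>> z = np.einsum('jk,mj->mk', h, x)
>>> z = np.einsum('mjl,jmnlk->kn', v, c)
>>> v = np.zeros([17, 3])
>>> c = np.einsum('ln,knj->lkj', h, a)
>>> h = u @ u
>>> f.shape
(5, 7, 5, 11)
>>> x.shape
(5, 3)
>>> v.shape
(17, 3)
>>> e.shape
(7, 5, 5)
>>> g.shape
(11, 7)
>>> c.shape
(3, 11, 5)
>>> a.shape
(11, 3, 5)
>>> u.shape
(11, 11)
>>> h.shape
(11, 11)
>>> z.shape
(7, 7)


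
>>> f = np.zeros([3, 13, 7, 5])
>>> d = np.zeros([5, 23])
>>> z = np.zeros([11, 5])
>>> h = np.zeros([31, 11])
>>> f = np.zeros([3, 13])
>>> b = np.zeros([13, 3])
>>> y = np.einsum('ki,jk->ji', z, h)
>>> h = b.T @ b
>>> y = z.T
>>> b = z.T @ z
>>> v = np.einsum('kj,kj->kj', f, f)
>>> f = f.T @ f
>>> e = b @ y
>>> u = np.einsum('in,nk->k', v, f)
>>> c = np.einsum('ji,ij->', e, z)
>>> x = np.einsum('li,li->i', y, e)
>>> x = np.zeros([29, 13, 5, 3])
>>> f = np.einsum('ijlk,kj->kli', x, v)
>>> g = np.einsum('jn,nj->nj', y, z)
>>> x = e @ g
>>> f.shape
(3, 5, 29)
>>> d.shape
(5, 23)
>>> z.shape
(11, 5)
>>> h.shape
(3, 3)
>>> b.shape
(5, 5)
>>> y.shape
(5, 11)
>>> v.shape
(3, 13)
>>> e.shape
(5, 11)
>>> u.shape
(13,)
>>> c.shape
()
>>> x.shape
(5, 5)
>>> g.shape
(11, 5)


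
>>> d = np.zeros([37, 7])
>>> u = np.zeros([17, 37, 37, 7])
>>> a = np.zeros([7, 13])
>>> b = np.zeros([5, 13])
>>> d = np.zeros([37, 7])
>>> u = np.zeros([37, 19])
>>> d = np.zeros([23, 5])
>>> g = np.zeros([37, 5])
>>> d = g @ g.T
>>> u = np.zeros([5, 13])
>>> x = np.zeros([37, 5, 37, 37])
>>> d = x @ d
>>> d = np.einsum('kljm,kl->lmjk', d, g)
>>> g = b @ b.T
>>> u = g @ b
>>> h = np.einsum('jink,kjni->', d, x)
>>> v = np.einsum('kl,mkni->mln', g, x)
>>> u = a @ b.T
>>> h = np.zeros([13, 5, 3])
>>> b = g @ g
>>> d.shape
(5, 37, 37, 37)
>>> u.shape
(7, 5)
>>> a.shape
(7, 13)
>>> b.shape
(5, 5)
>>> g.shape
(5, 5)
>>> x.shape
(37, 5, 37, 37)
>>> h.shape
(13, 5, 3)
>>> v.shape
(37, 5, 37)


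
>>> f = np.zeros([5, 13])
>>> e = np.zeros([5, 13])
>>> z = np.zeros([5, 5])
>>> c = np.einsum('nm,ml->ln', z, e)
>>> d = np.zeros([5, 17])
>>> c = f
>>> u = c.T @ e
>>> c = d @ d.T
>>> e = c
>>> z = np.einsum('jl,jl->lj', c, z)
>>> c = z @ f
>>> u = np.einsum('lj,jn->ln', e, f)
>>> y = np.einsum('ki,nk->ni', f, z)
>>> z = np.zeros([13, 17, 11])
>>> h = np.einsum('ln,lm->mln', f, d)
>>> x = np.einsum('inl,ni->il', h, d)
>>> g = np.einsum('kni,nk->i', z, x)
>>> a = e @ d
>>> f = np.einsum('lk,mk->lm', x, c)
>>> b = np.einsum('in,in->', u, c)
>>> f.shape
(17, 5)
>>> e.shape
(5, 5)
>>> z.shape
(13, 17, 11)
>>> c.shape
(5, 13)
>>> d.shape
(5, 17)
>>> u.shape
(5, 13)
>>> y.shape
(5, 13)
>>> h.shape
(17, 5, 13)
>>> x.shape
(17, 13)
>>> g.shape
(11,)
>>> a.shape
(5, 17)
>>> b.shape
()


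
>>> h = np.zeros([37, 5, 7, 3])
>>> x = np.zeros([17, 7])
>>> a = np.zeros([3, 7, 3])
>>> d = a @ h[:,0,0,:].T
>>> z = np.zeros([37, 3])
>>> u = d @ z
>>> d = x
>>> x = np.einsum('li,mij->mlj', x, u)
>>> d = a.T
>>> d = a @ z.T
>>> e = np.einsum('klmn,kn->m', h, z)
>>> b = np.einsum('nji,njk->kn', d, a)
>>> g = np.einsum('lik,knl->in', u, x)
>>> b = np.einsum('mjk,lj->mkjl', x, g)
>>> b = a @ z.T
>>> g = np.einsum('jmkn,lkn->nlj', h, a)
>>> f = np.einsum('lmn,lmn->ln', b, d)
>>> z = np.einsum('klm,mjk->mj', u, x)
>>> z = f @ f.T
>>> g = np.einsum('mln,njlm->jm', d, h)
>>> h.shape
(37, 5, 7, 3)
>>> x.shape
(3, 17, 3)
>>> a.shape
(3, 7, 3)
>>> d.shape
(3, 7, 37)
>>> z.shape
(3, 3)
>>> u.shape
(3, 7, 3)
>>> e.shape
(7,)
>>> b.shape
(3, 7, 37)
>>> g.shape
(5, 3)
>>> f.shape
(3, 37)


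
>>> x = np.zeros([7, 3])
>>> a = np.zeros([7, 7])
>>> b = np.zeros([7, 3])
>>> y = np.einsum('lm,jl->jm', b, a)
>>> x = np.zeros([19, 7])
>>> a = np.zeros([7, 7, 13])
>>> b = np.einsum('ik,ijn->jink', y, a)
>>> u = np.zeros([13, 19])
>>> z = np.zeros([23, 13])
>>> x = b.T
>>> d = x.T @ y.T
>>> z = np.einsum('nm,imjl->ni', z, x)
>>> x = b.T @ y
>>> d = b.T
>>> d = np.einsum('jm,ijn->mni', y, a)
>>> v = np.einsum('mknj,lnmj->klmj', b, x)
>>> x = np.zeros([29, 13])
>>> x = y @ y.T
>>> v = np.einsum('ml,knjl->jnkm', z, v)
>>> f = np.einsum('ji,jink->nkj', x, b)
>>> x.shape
(7, 7)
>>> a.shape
(7, 7, 13)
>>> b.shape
(7, 7, 13, 3)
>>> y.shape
(7, 3)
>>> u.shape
(13, 19)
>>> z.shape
(23, 3)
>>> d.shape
(3, 13, 7)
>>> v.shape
(7, 3, 7, 23)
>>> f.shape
(13, 3, 7)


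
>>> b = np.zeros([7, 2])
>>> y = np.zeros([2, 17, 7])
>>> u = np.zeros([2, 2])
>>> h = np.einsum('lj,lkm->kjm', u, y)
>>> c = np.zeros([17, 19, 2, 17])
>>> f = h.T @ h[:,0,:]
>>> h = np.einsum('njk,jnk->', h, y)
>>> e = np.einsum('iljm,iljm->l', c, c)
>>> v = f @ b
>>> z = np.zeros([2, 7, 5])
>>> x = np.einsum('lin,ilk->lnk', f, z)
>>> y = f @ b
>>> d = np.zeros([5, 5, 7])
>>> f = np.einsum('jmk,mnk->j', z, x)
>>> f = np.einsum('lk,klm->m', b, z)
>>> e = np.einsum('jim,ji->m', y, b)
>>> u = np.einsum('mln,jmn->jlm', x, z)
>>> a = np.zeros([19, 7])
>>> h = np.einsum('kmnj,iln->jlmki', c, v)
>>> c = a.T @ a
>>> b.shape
(7, 2)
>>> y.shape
(7, 2, 2)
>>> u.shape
(2, 7, 7)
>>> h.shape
(17, 2, 19, 17, 7)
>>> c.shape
(7, 7)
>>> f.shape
(5,)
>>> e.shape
(2,)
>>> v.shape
(7, 2, 2)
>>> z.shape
(2, 7, 5)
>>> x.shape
(7, 7, 5)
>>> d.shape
(5, 5, 7)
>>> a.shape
(19, 7)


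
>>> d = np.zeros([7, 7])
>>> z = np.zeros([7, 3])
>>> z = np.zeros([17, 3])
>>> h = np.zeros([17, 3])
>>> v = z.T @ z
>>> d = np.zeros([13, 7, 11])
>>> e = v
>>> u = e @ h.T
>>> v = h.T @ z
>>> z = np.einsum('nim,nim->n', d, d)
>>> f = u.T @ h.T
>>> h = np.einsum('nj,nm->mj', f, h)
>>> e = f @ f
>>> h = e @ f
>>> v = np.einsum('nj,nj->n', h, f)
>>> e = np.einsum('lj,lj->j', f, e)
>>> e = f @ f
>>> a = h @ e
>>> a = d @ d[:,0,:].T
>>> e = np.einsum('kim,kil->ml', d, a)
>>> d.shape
(13, 7, 11)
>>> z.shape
(13,)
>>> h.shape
(17, 17)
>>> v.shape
(17,)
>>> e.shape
(11, 13)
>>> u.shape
(3, 17)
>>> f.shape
(17, 17)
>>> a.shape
(13, 7, 13)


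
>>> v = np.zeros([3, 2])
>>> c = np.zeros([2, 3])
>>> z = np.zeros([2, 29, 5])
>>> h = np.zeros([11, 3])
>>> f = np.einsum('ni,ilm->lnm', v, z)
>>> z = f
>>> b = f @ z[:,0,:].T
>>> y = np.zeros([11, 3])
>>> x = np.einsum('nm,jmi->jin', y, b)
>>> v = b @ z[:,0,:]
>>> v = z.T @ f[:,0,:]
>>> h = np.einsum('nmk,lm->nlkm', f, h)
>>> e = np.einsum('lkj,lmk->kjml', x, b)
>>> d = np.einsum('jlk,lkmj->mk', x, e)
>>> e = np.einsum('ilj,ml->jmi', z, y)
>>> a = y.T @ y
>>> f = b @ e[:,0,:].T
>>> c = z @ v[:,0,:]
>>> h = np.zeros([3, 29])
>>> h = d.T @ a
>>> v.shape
(5, 3, 5)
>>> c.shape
(29, 3, 5)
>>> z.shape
(29, 3, 5)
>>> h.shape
(11, 3)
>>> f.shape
(29, 3, 5)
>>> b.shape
(29, 3, 29)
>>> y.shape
(11, 3)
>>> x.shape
(29, 29, 11)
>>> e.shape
(5, 11, 29)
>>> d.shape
(3, 11)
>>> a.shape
(3, 3)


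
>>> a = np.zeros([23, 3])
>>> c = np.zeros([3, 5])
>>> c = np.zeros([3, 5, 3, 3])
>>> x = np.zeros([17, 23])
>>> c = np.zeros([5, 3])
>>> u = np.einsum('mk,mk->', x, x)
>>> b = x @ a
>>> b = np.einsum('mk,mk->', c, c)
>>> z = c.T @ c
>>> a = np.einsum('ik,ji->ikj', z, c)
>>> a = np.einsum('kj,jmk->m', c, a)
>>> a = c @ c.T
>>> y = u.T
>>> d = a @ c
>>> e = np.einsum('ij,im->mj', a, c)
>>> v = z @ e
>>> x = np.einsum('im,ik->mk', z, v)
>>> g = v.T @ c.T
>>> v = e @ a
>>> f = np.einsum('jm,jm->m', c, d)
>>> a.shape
(5, 5)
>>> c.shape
(5, 3)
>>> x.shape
(3, 5)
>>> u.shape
()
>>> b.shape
()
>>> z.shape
(3, 3)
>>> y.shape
()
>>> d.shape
(5, 3)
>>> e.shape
(3, 5)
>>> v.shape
(3, 5)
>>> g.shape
(5, 5)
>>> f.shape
(3,)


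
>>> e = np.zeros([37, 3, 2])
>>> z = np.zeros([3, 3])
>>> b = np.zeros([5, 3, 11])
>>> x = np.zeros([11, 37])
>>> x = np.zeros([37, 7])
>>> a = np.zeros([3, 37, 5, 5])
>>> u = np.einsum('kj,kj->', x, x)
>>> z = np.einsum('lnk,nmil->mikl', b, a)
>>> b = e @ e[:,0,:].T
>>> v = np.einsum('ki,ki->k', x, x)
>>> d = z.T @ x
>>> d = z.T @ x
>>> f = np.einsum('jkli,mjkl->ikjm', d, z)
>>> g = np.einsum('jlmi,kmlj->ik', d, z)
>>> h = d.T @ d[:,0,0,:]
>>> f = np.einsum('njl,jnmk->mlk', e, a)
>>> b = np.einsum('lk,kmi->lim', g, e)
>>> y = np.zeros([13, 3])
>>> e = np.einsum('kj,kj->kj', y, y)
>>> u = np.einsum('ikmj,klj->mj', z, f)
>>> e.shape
(13, 3)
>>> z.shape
(37, 5, 11, 5)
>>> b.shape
(7, 2, 3)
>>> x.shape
(37, 7)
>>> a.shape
(3, 37, 5, 5)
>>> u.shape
(11, 5)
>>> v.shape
(37,)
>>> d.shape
(5, 11, 5, 7)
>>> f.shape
(5, 2, 5)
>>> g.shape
(7, 37)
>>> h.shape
(7, 5, 11, 7)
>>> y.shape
(13, 3)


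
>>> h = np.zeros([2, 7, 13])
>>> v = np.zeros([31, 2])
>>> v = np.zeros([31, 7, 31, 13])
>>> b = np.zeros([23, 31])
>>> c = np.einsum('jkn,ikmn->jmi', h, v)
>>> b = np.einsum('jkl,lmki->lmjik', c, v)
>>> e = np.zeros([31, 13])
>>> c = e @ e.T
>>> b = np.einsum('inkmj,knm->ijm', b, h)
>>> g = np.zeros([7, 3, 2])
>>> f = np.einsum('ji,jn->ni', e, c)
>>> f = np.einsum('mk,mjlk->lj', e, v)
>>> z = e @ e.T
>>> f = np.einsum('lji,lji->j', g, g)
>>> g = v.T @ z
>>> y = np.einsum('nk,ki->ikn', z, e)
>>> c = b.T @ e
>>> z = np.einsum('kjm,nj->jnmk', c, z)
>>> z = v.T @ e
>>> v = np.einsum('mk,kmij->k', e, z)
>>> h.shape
(2, 7, 13)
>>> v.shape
(13,)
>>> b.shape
(31, 31, 13)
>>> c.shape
(13, 31, 13)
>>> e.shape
(31, 13)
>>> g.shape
(13, 31, 7, 31)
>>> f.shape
(3,)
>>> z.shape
(13, 31, 7, 13)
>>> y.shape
(13, 31, 31)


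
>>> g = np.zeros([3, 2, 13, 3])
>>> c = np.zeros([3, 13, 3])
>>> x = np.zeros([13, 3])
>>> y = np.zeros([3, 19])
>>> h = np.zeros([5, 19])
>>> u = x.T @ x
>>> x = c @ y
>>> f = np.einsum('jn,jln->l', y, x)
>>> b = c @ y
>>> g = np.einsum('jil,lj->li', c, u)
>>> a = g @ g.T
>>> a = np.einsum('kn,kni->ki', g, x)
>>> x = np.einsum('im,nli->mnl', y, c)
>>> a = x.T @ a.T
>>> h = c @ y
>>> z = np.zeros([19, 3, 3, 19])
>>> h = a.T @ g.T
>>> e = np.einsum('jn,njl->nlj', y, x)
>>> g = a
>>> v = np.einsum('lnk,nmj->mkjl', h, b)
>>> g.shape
(13, 3, 3)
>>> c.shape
(3, 13, 3)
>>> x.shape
(19, 3, 13)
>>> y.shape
(3, 19)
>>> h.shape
(3, 3, 3)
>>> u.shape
(3, 3)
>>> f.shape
(13,)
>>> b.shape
(3, 13, 19)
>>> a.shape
(13, 3, 3)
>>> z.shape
(19, 3, 3, 19)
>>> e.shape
(19, 13, 3)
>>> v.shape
(13, 3, 19, 3)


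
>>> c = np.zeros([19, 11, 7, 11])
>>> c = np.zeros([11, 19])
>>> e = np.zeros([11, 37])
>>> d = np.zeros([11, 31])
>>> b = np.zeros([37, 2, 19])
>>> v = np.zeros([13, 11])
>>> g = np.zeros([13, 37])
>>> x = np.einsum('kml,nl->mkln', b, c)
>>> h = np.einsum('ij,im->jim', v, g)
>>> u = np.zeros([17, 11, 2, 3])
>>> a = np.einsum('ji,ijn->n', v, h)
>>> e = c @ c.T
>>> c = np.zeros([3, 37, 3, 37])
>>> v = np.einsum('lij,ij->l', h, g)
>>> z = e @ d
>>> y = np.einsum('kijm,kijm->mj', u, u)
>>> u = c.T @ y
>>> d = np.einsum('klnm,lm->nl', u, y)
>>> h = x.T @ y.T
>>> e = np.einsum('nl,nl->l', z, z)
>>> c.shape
(3, 37, 3, 37)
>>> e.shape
(31,)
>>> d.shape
(37, 3)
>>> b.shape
(37, 2, 19)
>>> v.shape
(11,)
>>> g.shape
(13, 37)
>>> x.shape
(2, 37, 19, 11)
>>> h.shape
(11, 19, 37, 3)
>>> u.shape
(37, 3, 37, 2)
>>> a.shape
(37,)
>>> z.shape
(11, 31)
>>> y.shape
(3, 2)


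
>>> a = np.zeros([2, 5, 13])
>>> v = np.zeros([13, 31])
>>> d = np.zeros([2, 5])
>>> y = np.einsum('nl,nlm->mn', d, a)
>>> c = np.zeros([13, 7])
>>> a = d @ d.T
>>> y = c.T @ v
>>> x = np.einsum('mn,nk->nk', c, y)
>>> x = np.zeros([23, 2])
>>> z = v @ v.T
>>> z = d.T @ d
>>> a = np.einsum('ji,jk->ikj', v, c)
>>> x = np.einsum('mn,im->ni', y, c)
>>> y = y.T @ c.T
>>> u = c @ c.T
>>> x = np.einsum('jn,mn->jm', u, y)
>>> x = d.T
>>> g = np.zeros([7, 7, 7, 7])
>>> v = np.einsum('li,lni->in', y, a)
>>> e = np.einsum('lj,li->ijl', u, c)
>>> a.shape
(31, 7, 13)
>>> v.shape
(13, 7)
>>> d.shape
(2, 5)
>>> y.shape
(31, 13)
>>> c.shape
(13, 7)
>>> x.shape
(5, 2)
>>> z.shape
(5, 5)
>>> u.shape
(13, 13)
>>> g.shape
(7, 7, 7, 7)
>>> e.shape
(7, 13, 13)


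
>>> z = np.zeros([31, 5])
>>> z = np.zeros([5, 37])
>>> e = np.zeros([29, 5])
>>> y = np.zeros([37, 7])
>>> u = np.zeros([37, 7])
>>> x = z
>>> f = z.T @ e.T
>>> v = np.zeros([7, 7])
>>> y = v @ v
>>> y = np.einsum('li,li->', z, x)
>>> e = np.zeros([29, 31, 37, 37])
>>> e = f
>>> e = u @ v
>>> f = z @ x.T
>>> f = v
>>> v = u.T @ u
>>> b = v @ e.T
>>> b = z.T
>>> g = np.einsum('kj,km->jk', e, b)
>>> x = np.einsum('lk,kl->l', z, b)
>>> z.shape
(5, 37)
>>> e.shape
(37, 7)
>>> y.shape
()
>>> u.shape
(37, 7)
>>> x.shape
(5,)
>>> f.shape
(7, 7)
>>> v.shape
(7, 7)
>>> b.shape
(37, 5)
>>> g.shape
(7, 37)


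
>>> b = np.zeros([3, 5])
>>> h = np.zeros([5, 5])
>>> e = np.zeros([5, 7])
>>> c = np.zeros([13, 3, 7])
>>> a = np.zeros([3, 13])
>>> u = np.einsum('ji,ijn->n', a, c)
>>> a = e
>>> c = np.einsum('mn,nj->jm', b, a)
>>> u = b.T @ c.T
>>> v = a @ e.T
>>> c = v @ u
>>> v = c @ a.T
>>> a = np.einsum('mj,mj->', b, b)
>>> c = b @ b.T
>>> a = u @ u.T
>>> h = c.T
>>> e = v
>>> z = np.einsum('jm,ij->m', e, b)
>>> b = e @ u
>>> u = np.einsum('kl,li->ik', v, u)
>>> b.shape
(5, 7)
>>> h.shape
(3, 3)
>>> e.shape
(5, 5)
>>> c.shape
(3, 3)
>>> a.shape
(5, 5)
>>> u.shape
(7, 5)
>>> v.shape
(5, 5)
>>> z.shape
(5,)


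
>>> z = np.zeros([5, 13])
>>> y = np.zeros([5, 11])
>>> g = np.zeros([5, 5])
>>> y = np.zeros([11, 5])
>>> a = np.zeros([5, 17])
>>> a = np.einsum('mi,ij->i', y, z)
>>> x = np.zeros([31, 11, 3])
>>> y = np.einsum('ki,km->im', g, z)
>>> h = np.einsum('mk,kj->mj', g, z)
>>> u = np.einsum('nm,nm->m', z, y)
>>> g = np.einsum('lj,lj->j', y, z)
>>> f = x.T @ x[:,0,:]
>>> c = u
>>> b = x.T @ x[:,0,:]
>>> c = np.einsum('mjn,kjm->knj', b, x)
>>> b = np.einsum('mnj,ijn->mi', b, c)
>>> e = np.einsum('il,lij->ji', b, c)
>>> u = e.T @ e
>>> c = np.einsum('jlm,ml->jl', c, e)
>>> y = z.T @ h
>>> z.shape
(5, 13)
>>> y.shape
(13, 13)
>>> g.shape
(13,)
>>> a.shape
(5,)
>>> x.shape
(31, 11, 3)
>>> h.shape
(5, 13)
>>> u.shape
(3, 3)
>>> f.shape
(3, 11, 3)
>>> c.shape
(31, 3)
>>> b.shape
(3, 31)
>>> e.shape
(11, 3)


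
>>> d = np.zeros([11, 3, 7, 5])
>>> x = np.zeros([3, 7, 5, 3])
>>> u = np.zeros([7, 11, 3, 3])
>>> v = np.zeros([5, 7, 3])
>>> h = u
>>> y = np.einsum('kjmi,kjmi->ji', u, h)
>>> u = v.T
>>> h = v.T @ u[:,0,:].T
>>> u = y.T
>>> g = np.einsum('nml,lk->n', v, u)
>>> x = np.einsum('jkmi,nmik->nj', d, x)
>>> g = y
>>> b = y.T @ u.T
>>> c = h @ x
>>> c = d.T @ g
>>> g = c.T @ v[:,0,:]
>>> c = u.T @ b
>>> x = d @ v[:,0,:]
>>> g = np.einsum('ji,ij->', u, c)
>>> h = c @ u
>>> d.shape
(11, 3, 7, 5)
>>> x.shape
(11, 3, 7, 3)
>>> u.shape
(3, 11)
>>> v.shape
(5, 7, 3)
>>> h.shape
(11, 11)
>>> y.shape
(11, 3)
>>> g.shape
()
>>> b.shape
(3, 3)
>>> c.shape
(11, 3)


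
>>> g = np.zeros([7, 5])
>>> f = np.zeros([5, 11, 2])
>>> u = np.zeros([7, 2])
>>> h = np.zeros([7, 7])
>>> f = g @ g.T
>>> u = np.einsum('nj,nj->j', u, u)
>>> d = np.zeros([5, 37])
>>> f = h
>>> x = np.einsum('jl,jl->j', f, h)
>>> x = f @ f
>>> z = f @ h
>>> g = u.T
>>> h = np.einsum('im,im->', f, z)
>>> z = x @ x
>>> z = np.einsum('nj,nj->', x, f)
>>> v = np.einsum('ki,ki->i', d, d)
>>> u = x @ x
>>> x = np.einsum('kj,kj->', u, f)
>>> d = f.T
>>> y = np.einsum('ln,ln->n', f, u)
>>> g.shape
(2,)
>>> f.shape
(7, 7)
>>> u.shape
(7, 7)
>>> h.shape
()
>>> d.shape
(7, 7)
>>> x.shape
()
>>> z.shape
()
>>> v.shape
(37,)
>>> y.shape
(7,)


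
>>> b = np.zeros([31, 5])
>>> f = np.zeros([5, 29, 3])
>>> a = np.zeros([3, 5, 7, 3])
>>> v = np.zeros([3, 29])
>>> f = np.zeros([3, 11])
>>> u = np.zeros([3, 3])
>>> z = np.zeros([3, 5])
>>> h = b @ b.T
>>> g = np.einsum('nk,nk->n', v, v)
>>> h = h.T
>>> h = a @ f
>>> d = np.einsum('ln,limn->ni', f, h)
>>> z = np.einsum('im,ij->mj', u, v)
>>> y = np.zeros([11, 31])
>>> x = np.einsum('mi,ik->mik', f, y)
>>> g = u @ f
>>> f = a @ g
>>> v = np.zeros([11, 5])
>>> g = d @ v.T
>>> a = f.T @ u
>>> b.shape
(31, 5)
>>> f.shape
(3, 5, 7, 11)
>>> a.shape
(11, 7, 5, 3)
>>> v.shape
(11, 5)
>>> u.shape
(3, 3)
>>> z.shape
(3, 29)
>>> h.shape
(3, 5, 7, 11)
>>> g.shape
(11, 11)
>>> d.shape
(11, 5)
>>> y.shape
(11, 31)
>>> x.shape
(3, 11, 31)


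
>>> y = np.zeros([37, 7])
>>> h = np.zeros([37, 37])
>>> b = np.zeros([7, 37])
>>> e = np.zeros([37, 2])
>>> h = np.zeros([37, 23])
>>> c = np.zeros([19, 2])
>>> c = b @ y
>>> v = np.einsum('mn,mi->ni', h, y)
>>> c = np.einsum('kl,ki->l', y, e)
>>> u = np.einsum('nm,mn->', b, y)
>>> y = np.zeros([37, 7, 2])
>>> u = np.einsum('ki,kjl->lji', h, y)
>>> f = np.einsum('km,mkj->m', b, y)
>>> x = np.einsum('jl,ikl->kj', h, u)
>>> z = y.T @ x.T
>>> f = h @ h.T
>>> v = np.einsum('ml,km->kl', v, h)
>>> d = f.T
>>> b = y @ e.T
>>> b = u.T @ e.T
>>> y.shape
(37, 7, 2)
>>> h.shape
(37, 23)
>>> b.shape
(23, 7, 37)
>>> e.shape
(37, 2)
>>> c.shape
(7,)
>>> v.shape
(37, 7)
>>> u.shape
(2, 7, 23)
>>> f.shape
(37, 37)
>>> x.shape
(7, 37)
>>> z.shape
(2, 7, 7)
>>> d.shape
(37, 37)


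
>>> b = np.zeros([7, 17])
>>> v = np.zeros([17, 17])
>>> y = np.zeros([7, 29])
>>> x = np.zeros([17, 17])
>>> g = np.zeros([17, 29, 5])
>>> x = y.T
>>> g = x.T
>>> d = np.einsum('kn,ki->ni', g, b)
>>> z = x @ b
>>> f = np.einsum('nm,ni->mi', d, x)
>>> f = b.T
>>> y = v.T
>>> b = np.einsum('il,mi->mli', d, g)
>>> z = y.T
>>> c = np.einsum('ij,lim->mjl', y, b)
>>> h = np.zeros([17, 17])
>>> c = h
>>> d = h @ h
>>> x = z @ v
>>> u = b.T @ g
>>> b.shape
(7, 17, 29)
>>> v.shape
(17, 17)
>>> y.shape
(17, 17)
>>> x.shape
(17, 17)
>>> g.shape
(7, 29)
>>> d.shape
(17, 17)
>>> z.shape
(17, 17)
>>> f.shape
(17, 7)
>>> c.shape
(17, 17)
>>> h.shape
(17, 17)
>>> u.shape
(29, 17, 29)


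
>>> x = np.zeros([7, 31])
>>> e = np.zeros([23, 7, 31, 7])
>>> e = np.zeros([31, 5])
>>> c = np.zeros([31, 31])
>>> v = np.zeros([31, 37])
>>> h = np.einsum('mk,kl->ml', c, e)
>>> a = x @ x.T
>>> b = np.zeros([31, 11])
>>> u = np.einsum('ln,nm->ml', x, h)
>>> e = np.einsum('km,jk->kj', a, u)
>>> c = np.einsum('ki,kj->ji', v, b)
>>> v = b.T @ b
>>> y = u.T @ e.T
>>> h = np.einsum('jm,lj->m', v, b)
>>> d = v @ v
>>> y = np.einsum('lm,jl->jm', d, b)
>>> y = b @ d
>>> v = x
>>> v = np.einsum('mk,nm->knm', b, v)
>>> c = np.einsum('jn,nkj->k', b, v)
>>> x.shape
(7, 31)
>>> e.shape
(7, 5)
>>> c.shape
(7,)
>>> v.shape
(11, 7, 31)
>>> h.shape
(11,)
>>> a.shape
(7, 7)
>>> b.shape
(31, 11)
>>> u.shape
(5, 7)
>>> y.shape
(31, 11)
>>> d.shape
(11, 11)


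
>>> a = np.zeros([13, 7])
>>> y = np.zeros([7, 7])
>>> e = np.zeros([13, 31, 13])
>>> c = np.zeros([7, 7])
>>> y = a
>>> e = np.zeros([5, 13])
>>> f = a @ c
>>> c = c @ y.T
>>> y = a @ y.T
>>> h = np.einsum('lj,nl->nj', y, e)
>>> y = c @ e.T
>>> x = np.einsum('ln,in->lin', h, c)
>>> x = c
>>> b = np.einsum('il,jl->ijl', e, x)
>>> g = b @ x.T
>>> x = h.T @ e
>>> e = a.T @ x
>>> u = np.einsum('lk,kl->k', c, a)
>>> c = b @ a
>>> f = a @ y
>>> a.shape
(13, 7)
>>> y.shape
(7, 5)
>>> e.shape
(7, 13)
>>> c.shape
(5, 7, 7)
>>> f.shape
(13, 5)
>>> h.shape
(5, 13)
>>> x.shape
(13, 13)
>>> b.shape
(5, 7, 13)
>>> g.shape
(5, 7, 7)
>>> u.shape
(13,)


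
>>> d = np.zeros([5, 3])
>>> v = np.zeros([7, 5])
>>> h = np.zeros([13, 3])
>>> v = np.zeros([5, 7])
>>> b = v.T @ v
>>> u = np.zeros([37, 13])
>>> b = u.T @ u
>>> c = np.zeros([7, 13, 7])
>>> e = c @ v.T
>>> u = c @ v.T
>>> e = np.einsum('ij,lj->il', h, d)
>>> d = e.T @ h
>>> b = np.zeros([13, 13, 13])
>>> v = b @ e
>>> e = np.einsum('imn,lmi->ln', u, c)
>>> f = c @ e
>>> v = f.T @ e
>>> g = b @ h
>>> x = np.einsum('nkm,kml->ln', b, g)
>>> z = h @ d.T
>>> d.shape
(5, 3)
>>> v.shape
(5, 13, 5)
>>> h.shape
(13, 3)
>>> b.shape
(13, 13, 13)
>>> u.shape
(7, 13, 5)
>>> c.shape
(7, 13, 7)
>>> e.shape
(7, 5)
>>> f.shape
(7, 13, 5)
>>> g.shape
(13, 13, 3)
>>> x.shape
(3, 13)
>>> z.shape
(13, 5)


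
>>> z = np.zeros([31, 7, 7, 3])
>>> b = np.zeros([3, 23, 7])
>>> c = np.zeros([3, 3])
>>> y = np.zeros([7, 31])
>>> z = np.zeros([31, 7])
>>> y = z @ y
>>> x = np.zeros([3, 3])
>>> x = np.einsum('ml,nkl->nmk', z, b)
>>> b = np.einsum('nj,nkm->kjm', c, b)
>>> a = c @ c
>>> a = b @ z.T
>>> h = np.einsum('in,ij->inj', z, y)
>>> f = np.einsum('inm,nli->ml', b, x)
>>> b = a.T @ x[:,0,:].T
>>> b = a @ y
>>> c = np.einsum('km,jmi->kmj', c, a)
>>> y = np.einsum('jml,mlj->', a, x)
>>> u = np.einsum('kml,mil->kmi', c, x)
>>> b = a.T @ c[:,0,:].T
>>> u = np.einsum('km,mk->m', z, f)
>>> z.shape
(31, 7)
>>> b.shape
(31, 3, 3)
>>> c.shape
(3, 3, 23)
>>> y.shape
()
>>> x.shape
(3, 31, 23)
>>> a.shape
(23, 3, 31)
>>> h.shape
(31, 7, 31)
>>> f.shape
(7, 31)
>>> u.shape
(7,)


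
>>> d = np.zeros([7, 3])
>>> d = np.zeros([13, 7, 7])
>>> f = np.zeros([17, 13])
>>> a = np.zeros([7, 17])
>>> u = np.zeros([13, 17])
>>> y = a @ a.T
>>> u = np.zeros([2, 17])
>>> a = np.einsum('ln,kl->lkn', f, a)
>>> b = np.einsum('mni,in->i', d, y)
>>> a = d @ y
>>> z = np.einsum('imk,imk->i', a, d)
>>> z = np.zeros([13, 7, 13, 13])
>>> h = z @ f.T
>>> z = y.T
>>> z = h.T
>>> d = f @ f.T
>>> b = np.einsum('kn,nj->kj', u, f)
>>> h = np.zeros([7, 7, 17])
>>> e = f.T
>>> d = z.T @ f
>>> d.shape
(13, 7, 13, 13)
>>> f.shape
(17, 13)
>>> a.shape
(13, 7, 7)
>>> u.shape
(2, 17)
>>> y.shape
(7, 7)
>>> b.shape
(2, 13)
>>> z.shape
(17, 13, 7, 13)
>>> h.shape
(7, 7, 17)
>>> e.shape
(13, 17)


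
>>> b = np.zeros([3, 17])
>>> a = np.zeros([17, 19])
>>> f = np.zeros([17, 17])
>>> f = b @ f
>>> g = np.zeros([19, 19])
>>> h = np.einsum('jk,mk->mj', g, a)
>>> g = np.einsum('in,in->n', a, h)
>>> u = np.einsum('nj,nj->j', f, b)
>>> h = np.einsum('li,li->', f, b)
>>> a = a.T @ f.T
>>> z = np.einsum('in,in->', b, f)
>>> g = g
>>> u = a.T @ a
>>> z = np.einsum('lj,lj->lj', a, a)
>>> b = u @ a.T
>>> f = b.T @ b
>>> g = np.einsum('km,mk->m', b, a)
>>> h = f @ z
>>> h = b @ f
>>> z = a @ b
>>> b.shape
(3, 19)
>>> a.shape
(19, 3)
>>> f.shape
(19, 19)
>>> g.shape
(19,)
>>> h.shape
(3, 19)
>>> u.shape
(3, 3)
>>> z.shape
(19, 19)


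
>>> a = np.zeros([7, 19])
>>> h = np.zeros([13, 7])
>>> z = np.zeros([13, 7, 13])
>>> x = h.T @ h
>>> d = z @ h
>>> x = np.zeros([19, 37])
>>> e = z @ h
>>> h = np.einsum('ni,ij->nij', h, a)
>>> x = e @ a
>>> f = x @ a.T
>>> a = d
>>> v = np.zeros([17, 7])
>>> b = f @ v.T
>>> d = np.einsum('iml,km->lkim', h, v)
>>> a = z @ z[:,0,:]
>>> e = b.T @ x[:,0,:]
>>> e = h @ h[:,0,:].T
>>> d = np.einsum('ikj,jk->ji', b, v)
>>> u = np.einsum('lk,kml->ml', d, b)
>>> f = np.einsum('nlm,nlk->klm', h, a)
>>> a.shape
(13, 7, 13)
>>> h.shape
(13, 7, 19)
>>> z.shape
(13, 7, 13)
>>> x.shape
(13, 7, 19)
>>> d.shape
(17, 13)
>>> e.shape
(13, 7, 13)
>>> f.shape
(13, 7, 19)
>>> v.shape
(17, 7)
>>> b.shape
(13, 7, 17)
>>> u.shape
(7, 17)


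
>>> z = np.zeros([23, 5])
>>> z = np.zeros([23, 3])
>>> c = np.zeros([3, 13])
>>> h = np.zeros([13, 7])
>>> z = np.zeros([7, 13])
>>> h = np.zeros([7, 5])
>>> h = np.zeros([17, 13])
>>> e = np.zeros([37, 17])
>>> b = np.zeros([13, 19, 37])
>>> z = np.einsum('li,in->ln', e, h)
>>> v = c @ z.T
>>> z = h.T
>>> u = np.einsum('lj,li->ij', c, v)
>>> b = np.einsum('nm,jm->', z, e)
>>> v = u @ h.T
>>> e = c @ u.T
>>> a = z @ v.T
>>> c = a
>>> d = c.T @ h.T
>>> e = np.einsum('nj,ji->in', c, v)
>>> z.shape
(13, 17)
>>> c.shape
(13, 37)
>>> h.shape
(17, 13)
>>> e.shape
(17, 13)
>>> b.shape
()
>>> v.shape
(37, 17)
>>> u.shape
(37, 13)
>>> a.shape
(13, 37)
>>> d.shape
(37, 17)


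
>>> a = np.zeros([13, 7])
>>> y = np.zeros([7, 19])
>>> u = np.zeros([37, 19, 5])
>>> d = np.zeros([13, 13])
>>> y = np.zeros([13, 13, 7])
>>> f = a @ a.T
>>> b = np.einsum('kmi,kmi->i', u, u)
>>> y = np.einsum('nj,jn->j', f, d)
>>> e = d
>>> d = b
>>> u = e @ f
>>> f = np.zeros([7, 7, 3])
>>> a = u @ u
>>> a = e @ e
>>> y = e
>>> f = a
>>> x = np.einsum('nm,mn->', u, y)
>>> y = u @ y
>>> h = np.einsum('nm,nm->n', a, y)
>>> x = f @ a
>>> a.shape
(13, 13)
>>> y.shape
(13, 13)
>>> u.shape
(13, 13)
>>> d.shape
(5,)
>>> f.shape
(13, 13)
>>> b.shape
(5,)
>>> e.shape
(13, 13)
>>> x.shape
(13, 13)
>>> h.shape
(13,)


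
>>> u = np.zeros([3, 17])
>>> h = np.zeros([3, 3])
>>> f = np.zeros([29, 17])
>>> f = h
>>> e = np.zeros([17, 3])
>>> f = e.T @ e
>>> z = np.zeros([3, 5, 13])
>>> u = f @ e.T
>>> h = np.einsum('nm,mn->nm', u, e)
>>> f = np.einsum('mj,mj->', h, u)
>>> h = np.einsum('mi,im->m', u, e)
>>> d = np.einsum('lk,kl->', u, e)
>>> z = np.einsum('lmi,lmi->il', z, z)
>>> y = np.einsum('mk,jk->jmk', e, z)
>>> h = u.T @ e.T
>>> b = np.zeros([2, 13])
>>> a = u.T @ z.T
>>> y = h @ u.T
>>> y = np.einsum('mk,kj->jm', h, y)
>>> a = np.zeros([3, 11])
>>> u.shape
(3, 17)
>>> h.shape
(17, 17)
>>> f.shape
()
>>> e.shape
(17, 3)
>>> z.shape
(13, 3)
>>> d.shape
()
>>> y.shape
(3, 17)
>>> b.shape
(2, 13)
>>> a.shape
(3, 11)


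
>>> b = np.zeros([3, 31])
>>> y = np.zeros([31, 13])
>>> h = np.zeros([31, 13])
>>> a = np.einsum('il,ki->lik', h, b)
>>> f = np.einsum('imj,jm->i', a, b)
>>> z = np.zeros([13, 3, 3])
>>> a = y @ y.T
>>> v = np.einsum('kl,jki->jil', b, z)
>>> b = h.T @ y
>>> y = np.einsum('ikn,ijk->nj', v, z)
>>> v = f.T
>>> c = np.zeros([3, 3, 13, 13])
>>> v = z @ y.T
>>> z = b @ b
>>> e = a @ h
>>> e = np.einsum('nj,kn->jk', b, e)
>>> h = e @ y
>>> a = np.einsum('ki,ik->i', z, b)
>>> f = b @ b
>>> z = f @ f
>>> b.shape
(13, 13)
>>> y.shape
(31, 3)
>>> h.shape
(13, 3)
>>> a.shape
(13,)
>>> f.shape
(13, 13)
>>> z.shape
(13, 13)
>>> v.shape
(13, 3, 31)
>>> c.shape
(3, 3, 13, 13)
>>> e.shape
(13, 31)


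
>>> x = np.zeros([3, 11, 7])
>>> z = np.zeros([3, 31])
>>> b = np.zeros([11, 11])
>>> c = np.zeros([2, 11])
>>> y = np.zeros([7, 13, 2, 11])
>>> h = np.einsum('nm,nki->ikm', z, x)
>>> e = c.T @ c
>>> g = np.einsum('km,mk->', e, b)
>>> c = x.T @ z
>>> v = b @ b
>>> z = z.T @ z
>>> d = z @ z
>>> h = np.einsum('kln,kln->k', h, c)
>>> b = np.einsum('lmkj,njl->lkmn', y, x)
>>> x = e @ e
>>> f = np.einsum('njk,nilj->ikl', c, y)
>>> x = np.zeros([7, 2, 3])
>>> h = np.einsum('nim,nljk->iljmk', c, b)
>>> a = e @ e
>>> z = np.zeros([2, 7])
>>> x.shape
(7, 2, 3)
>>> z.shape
(2, 7)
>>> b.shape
(7, 2, 13, 3)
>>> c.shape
(7, 11, 31)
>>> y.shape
(7, 13, 2, 11)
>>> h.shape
(11, 2, 13, 31, 3)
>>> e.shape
(11, 11)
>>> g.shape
()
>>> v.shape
(11, 11)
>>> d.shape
(31, 31)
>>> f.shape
(13, 31, 2)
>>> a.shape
(11, 11)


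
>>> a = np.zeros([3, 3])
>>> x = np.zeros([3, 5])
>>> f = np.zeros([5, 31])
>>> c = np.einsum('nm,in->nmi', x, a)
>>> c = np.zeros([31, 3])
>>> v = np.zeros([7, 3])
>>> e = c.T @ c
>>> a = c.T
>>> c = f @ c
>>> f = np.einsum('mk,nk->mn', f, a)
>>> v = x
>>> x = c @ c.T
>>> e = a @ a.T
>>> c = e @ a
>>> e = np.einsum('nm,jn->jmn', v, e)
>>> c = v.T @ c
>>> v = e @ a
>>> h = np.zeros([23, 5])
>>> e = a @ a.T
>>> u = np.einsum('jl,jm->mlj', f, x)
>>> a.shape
(3, 31)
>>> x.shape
(5, 5)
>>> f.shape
(5, 3)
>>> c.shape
(5, 31)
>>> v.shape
(3, 5, 31)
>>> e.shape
(3, 3)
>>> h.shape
(23, 5)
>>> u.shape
(5, 3, 5)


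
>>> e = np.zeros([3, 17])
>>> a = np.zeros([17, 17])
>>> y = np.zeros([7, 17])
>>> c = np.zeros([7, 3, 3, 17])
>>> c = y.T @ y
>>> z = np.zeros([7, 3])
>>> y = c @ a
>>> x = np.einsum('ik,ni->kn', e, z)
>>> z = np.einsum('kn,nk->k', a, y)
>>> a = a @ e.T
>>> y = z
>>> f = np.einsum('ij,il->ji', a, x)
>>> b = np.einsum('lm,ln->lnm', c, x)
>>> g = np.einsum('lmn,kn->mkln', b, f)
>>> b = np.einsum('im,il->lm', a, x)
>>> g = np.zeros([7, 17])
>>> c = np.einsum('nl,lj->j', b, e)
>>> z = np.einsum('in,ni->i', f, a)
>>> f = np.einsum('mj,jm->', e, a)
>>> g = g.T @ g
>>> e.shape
(3, 17)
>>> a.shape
(17, 3)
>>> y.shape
(17,)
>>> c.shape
(17,)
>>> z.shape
(3,)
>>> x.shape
(17, 7)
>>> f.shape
()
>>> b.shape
(7, 3)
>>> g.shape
(17, 17)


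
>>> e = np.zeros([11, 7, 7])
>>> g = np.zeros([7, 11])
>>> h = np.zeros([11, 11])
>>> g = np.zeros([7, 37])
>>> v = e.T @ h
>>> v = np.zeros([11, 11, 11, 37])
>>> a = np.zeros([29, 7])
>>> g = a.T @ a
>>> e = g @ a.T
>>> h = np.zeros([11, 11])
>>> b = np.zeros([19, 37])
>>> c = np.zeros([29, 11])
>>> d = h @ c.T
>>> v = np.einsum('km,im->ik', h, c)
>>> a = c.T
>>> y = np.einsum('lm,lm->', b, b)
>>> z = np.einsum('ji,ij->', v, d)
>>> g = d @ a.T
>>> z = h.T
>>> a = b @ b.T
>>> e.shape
(7, 29)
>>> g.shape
(11, 11)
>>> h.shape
(11, 11)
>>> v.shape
(29, 11)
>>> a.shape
(19, 19)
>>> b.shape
(19, 37)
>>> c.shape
(29, 11)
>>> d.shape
(11, 29)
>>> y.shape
()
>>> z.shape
(11, 11)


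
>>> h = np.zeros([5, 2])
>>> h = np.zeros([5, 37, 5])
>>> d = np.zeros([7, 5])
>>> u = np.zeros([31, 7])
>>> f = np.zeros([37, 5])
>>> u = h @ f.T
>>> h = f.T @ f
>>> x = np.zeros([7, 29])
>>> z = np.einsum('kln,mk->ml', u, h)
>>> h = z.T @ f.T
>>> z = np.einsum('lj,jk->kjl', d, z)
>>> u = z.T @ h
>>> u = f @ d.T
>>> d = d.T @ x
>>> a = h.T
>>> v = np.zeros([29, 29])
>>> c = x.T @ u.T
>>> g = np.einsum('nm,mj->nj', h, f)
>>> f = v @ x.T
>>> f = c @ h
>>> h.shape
(37, 37)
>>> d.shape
(5, 29)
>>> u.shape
(37, 7)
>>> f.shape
(29, 37)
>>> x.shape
(7, 29)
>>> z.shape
(37, 5, 7)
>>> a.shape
(37, 37)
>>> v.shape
(29, 29)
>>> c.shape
(29, 37)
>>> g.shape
(37, 5)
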